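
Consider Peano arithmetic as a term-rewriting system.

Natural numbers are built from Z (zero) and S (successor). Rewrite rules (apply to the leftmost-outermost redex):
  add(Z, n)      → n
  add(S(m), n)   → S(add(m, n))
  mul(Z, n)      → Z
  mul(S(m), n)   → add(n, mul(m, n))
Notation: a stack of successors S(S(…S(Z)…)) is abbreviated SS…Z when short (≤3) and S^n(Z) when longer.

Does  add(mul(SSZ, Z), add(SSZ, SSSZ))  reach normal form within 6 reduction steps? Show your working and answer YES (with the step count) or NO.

Answer: NO — after 6 steps the term is add(SSZ, SSSZ), not yet normal

Working:
  start: add(mul(SSZ, Z), add(SSZ, SSSZ))
  →1  add(add(Z, mul(SZ, Z)), add(SSZ, SSSZ))
  →2  add(mul(SZ, Z), add(SSZ, SSSZ))
  →3  add(add(Z, mul(Z, Z)), add(SSZ, SSSZ))
  →4  add(mul(Z, Z), add(SSZ, SSSZ))
  →5  add(Z, add(SSZ, SSSZ))
  →6  add(SSZ, SSSZ)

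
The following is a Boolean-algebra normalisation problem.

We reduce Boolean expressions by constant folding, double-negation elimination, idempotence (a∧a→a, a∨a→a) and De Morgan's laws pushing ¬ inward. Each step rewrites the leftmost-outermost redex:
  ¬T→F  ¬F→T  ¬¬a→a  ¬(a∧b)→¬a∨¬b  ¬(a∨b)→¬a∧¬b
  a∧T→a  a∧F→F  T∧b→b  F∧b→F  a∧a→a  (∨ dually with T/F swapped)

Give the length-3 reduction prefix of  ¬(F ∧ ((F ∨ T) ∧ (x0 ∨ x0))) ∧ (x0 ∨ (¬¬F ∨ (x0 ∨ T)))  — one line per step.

Answer: after 3 steps: T ∧ (x0 ∨ (¬¬F ∨ (x0 ∨ T)))

Derivation:
  start: ¬(F ∧ ((F ∨ T) ∧ (x0 ∨ x0))) ∧ (x0 ∨ (¬¬F ∨ (x0 ∨ T)))
  →1  (¬F ∨ ¬((F ∨ T) ∧ (x0 ∨ x0))) ∧ (x0 ∨ (¬¬F ∨ (x0 ∨ T)))
  →2  (T ∨ ¬((F ∨ T) ∧ (x0 ∨ x0))) ∧ (x0 ∨ (¬¬F ∨ (x0 ∨ T)))
  →3  T ∧ (x0 ∨ (¬¬F ∨ (x0 ∨ T)))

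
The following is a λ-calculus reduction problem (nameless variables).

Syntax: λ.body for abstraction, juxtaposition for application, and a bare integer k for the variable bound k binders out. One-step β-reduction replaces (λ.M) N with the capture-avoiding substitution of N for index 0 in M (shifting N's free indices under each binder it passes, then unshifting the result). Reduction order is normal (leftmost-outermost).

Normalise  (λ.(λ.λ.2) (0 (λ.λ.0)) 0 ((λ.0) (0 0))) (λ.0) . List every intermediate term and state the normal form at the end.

Answer: normal form = λ.0  (in 6 steps)

Reduction:
  start: (λ.(λ.λ.2) (0 (λ.λ.0)) 0 ((λ.0) (0 0))) (λ.0)
  [1] (λ.λ.λ.0) ((λ.0) (λ.λ.0)) (λ.0) ((λ.0) ((λ.0) (λ.0)))
  [2] (λ.λ.0) (λ.0) ((λ.0) ((λ.0) (λ.0)))
  [3] (λ.0) ((λ.0) ((λ.0) (λ.0)))
  [4] (λ.0) ((λ.0) (λ.0))
  [5] (λ.0) (λ.0)
  [6] λ.0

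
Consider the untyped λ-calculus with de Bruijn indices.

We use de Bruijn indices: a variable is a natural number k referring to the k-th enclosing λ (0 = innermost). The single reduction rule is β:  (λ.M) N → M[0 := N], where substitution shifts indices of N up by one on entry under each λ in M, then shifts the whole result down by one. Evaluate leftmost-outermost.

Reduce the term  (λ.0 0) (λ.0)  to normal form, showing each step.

  start: (λ.0 0) (λ.0)
  step 1: (λ.0) (λ.0)
  step 2: λ.0

Answer: normal form = λ.0  (in 2 steps)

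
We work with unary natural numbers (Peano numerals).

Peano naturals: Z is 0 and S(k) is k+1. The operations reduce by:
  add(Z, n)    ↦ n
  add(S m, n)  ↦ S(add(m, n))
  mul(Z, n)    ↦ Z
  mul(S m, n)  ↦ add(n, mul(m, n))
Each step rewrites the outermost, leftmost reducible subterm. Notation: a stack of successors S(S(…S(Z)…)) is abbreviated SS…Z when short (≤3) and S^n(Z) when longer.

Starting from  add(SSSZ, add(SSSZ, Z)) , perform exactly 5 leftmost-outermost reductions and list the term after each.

  start: add(SSSZ, add(SSSZ, Z))
  →1  S(add(SSZ, add(SSSZ, Z)))
  →2  S(S(add(SZ, add(SSSZ, Z))))
  →3  S(S(S(add(Z, add(SSSZ, Z)))))
  →4  S(S(S(add(SSSZ, Z))))
  →5  S(S(S(S(add(SSZ, Z)))))

Answer: after 5 steps: S(S(S(S(add(SSZ, Z)))))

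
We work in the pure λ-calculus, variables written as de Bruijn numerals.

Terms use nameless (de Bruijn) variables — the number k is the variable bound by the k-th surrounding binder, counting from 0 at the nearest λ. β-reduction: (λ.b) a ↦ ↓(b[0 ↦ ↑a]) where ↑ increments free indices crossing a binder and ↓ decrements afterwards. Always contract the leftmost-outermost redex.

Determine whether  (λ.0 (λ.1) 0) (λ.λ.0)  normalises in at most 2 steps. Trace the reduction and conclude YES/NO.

  start: (λ.0 (λ.1) 0) (λ.λ.0)
  step 1: (λ.λ.0) (λ.λ.λ.0) (λ.λ.0)
  step 2: (λ.0) (λ.λ.0)

Answer: NO — after 2 steps the term is (λ.0) (λ.λ.0), not yet normal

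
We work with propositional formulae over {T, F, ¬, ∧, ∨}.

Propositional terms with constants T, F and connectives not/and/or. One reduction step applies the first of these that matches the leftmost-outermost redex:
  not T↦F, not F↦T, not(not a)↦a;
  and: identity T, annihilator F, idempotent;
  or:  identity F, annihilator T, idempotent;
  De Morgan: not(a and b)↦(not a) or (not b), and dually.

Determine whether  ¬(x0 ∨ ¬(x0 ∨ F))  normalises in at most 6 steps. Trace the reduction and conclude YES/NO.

Answer: YES — reaches normal form ¬x0 ∧ x0 in 3 ≤ 6 steps

Working:
  start: ¬(x0 ∨ ¬(x0 ∨ F))
  [1] ¬x0 ∧ ¬¬(x0 ∨ F)
  [2] ¬x0 ∧ (x0 ∨ F)
  [3] ¬x0 ∧ x0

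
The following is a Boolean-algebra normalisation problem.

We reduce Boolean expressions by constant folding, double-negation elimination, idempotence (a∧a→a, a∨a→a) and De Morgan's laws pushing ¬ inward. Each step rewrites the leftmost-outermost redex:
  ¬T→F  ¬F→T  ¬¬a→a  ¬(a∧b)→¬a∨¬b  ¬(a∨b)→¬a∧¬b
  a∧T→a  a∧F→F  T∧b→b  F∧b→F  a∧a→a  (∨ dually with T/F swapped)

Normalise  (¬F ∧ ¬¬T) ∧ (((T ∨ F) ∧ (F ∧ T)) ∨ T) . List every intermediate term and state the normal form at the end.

Answer: normal form = T  (in 5 steps)

Reduction:
  start: (¬F ∧ ¬¬T) ∧ (((T ∨ F) ∧ (F ∧ T)) ∨ T)
  [1] (T ∧ ¬¬T) ∧ (((T ∨ F) ∧ (F ∧ T)) ∨ T)
  [2] ¬¬T ∧ (((T ∨ F) ∧ (F ∧ T)) ∨ T)
  [3] T ∧ (((T ∨ F) ∧ (F ∧ T)) ∨ T)
  [4] ((T ∨ F) ∧ (F ∧ T)) ∨ T
  [5] T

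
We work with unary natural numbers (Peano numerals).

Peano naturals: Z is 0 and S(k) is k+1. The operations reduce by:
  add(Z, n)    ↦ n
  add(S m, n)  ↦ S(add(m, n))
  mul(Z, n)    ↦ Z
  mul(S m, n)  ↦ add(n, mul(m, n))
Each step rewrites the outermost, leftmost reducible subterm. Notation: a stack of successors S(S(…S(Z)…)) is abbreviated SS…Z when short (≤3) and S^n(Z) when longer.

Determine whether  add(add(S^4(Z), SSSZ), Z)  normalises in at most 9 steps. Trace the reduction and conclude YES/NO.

  start: add(add(S^4(Z), SSSZ), Z)
  step 1: add(S(add(SSSZ, SSSZ)), Z)
  step 2: S(add(add(SSSZ, SSSZ), Z))
  step 3: S(add(S(add(SSZ, SSSZ)), Z))
  step 4: S(S(add(add(SSZ, SSSZ), Z)))
  step 5: S(S(add(S(add(SZ, SSSZ)), Z)))
  step 6: S(S(S(add(add(SZ, SSSZ), Z))))
  step 7: S(S(S(add(S(add(Z, SSSZ)), Z))))
  step 8: S(S(S(S(add(add(Z, SSSZ), Z)))))
  step 9: S(S(S(S(add(SSSZ, Z)))))

Answer: NO — after 9 steps the term is S(S(S(S(add(SSSZ, Z))))), not yet normal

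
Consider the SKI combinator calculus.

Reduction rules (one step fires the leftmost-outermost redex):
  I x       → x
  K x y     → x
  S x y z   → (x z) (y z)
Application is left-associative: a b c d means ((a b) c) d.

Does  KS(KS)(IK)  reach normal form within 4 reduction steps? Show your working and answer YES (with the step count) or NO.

  start: KS(KS)(IK)
  [1] S(IK)
  [2] SK

Answer: YES — reaches normal form SK in 2 ≤ 4 steps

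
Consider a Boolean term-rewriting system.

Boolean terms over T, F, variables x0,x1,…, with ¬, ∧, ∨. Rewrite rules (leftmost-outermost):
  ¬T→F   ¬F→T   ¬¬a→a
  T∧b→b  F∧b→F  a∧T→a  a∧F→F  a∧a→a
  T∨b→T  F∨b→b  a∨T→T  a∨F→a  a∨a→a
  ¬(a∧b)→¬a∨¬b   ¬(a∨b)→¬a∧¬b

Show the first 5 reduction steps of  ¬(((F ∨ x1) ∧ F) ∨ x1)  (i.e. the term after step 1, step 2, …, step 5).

  start: ¬(((F ∨ x1) ∧ F) ∨ x1)
  →1  ¬((F ∨ x1) ∧ F) ∧ ¬x1
  →2  (¬(F ∨ x1) ∨ ¬F) ∧ ¬x1
  →3  ((¬F ∧ ¬x1) ∨ ¬F) ∧ ¬x1
  →4  ((T ∧ ¬x1) ∨ ¬F) ∧ ¬x1
  →5  (¬x1 ∨ ¬F) ∧ ¬x1

Answer: after 5 steps: (¬x1 ∨ ¬F) ∧ ¬x1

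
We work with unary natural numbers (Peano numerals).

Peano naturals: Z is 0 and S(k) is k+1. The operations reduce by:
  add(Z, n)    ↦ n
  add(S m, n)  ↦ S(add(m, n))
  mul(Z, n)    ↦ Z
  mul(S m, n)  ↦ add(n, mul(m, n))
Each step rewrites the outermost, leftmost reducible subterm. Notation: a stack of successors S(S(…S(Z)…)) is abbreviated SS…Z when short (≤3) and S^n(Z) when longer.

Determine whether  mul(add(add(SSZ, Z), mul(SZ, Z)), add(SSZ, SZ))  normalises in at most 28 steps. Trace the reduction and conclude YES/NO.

Answer: YES — reaches normal form S^6(Z) in 26 ≤ 28 steps

Reduction:
  start: mul(add(add(SSZ, Z), mul(SZ, Z)), add(SSZ, SZ))
  step 1: mul(add(S(add(SZ, Z)), mul(SZ, Z)), add(SSZ, SZ))
  step 2: mul(S(add(add(SZ, Z), mul(SZ, Z))), add(SSZ, SZ))
  step 3: add(add(SSZ, SZ), mul(add(add(SZ, Z), mul(SZ, Z)), add(SSZ, SZ)))
  step 4: add(S(add(SZ, SZ)), mul(add(add(SZ, Z), mul(SZ, Z)), add(SSZ, SZ)))
  step 5: S(add(add(SZ, SZ), mul(add(add(SZ, Z), mul(SZ, Z)), add(SSZ, SZ))))
  step 6: S(add(S(add(Z, SZ)), mul(add(add(SZ, Z), mul(SZ, Z)), add(SSZ, SZ))))
  step 7: S(S(add(add(Z, SZ), mul(add(add(SZ, Z), mul(SZ, Z)), add(SSZ, SZ)))))
  step 8: S(S(add(SZ, mul(add(add(SZ, Z), mul(SZ, Z)), add(SSZ, SZ)))))
  step 9: S(S(S(add(Z, mul(add(add(SZ, Z), mul(SZ, Z)), add(SSZ, SZ))))))
  step 10: S(S(S(mul(add(add(SZ, Z), mul(SZ, Z)), add(SSZ, SZ)))))
  step 11: S(S(S(mul(add(S(add(Z, Z)), mul(SZ, Z)), add(SSZ, SZ)))))
  step 12: S(S(S(mul(S(add(add(Z, Z), mul(SZ, Z))), add(SSZ, SZ)))))
  step 13: S(S(S(add(add(SSZ, SZ), mul(add(add(Z, Z), mul(SZ, Z)), add(SSZ, SZ))))))
  step 14: S(S(S(add(S(add(SZ, SZ)), mul(add(add(Z, Z), mul(SZ, Z)), add(SSZ, SZ))))))
  step 15: S(S(S(S(add(add(SZ, SZ), mul(add(add(Z, Z), mul(SZ, Z)), add(SSZ, SZ)))))))
  step 16: S(S(S(S(add(S(add(Z, SZ)), mul(add(add(Z, Z), mul(SZ, Z)), add(SSZ, SZ)))))))
  step 17: S(S(S(S(S(add(add(Z, SZ), mul(add(add(Z, Z), mul(SZ, Z)), add(SSZ, SZ))))))))
  step 18: S(S(S(S(S(add(SZ, mul(add(add(Z, Z), mul(SZ, Z)), add(SSZ, SZ))))))))
  step 19: S(S(S(S(S(S(add(Z, mul(add(add(Z, Z), mul(SZ, Z)), add(SSZ, SZ)))))))))
  step 20: S(S(S(S(S(S(mul(add(add(Z, Z), mul(SZ, Z)), add(SSZ, SZ))))))))
  step 21: S(S(S(S(S(S(mul(add(Z, mul(SZ, Z)), add(SSZ, SZ))))))))
  step 22: S(S(S(S(S(S(mul(mul(SZ, Z), add(SSZ, SZ))))))))
  step 23: S(S(S(S(S(S(mul(add(Z, mul(Z, Z)), add(SSZ, SZ))))))))
  step 24: S(S(S(S(S(S(mul(mul(Z, Z), add(SSZ, SZ))))))))
  step 25: S(S(S(S(S(S(mul(Z, add(SSZ, SZ))))))))
  step 26: S^6(Z)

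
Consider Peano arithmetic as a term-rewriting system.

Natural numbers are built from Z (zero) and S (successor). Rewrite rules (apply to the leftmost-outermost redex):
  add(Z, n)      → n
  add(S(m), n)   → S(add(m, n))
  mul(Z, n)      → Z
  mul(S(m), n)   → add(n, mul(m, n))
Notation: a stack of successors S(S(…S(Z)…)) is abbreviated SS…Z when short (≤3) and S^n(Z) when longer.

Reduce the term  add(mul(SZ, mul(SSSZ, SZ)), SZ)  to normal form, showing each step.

  start: add(mul(SZ, mul(SSSZ, SZ)), SZ)
  →1  add(add(mul(SSSZ, SZ), mul(Z, mul(SSSZ, SZ))), SZ)
  →2  add(add(add(SZ, mul(SSZ, SZ)), mul(Z, mul(SSSZ, SZ))), SZ)
  →3  add(add(S(add(Z, mul(SSZ, SZ))), mul(Z, mul(SSSZ, SZ))), SZ)
  →4  add(S(add(add(Z, mul(SSZ, SZ)), mul(Z, mul(SSSZ, SZ)))), SZ)
  →5  S(add(add(add(Z, mul(SSZ, SZ)), mul(Z, mul(SSSZ, SZ))), SZ))
  →6  S(add(add(mul(SSZ, SZ), mul(Z, mul(SSSZ, SZ))), SZ))
  →7  S(add(add(add(SZ, mul(SZ, SZ)), mul(Z, mul(SSSZ, SZ))), SZ))
  →8  S(add(add(S(add(Z, mul(SZ, SZ))), mul(Z, mul(SSSZ, SZ))), SZ))
  →9  S(add(S(add(add(Z, mul(SZ, SZ)), mul(Z, mul(SSSZ, SZ)))), SZ))
  →10  S(S(add(add(add(Z, mul(SZ, SZ)), mul(Z, mul(SSSZ, SZ))), SZ)))
  →11  S(S(add(add(mul(SZ, SZ), mul(Z, mul(SSSZ, SZ))), SZ)))
  →12  S(S(add(add(add(SZ, mul(Z, SZ)), mul(Z, mul(SSSZ, SZ))), SZ)))
  →13  S(S(add(add(S(add(Z, mul(Z, SZ))), mul(Z, mul(SSSZ, SZ))), SZ)))
  →14  S(S(add(S(add(add(Z, mul(Z, SZ)), mul(Z, mul(SSSZ, SZ)))), SZ)))
  →15  S(S(S(add(add(add(Z, mul(Z, SZ)), mul(Z, mul(SSSZ, SZ))), SZ))))
  →16  S(S(S(add(add(mul(Z, SZ), mul(Z, mul(SSSZ, SZ))), SZ))))
  →17  S(S(S(add(add(Z, mul(Z, mul(SSSZ, SZ))), SZ))))
  →18  S(S(S(add(mul(Z, mul(SSSZ, SZ)), SZ))))
  →19  S(S(S(add(Z, SZ))))
  →20  S^4(Z)

Answer: normal form = S^4(Z)  (in 20 steps)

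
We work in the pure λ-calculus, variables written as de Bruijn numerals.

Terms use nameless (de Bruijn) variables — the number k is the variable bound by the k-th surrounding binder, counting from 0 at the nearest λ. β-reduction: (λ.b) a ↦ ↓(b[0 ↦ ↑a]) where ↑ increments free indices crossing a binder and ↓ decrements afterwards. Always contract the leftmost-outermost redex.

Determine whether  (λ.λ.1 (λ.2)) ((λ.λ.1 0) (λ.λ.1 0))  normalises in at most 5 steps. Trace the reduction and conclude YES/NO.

  start: (λ.λ.1 (λ.2)) ((λ.λ.1 0) (λ.λ.1 0))
  [1] λ.(λ.λ.1 0) (λ.λ.1 0) (λ.(λ.λ.1 0) (λ.λ.1 0))
  [2] λ.(λ.(λ.λ.1 0) 0) (λ.(λ.λ.1 0) (λ.λ.1 0))
  [3] λ.(λ.λ.1 0) (λ.(λ.λ.1 0) (λ.λ.1 0))
  [4] λ.λ.(λ.(λ.λ.1 0) (λ.λ.1 0)) 0
  [5] λ.λ.(λ.λ.1 0) (λ.λ.1 0)

Answer: NO — after 5 steps the term is λ.λ.(λ.λ.1 0) (λ.λ.1 0), not yet normal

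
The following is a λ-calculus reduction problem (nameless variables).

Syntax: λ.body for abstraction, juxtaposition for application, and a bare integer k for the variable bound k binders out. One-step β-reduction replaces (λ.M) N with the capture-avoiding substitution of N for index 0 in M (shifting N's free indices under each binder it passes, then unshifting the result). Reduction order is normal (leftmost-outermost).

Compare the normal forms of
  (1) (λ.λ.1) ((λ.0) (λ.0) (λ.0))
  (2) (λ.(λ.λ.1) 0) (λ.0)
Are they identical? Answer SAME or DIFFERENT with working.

Answer: SAME — A ⇓ λ.λ.0, B ⇓ λ.λ.0

Reduction:
Term A:
  start: (λ.λ.1) ((λ.0) (λ.0) (λ.0))
  →1  λ.(λ.0) (λ.0) (λ.0)
  →2  λ.(λ.0) (λ.0)
  →3  λ.λ.0

Term B:
  start: (λ.(λ.λ.1) 0) (λ.0)
  →1  (λ.λ.1) (λ.0)
  →2  λ.λ.0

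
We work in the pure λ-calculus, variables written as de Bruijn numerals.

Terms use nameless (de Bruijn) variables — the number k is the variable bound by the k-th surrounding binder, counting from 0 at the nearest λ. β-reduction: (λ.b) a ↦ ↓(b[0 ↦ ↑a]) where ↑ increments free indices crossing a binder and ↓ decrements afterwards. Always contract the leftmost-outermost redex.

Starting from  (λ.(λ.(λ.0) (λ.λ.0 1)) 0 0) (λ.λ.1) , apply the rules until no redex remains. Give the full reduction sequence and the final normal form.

  start: (λ.(λ.(λ.0) (λ.λ.0 1)) 0 0) (λ.λ.1)
  →1  (λ.(λ.0) (λ.λ.0 1)) (λ.λ.1) (λ.λ.1)
  →2  (λ.0) (λ.λ.0 1) (λ.λ.1)
  →3  (λ.λ.0 1) (λ.λ.1)
  →4  λ.0 (λ.λ.1)

Answer: normal form = λ.0 (λ.λ.1)  (in 4 steps)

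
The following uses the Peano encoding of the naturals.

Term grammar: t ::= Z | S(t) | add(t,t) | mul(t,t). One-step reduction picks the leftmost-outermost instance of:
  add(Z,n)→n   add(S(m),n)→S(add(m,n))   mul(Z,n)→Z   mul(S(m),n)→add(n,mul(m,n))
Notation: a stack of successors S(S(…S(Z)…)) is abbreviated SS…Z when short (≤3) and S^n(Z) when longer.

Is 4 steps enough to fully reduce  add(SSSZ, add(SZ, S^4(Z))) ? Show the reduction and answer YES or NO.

  start: add(SSSZ, add(SZ, S^4(Z)))
  step 1: S(add(SSZ, add(SZ, S^4(Z))))
  step 2: S(S(add(SZ, add(SZ, S^4(Z)))))
  step 3: S(S(S(add(Z, add(SZ, S^4(Z))))))
  step 4: S(S(S(add(SZ, S^4(Z)))))

Answer: NO — after 4 steps the term is S(S(S(add(SZ, S^4(Z))))), not yet normal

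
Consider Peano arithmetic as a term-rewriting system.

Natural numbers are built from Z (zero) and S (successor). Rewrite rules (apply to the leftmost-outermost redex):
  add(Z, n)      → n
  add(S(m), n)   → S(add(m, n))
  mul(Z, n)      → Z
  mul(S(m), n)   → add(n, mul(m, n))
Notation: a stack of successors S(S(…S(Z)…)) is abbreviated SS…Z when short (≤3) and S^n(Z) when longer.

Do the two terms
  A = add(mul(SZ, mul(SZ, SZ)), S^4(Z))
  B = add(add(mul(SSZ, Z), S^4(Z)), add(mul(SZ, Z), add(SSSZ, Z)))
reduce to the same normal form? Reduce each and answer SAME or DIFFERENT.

Term A:
  start: add(mul(SZ, mul(SZ, SZ)), S^4(Z))
  step 1: add(add(mul(SZ, SZ), mul(Z, mul(SZ, SZ))), S^4(Z))
  step 2: add(add(add(SZ, mul(Z, SZ)), mul(Z, mul(SZ, SZ))), S^4(Z))
  step 3: add(add(S(add(Z, mul(Z, SZ))), mul(Z, mul(SZ, SZ))), S^4(Z))
  step 4: add(S(add(add(Z, mul(Z, SZ)), mul(Z, mul(SZ, SZ)))), S^4(Z))
  step 5: S(add(add(add(Z, mul(Z, SZ)), mul(Z, mul(SZ, SZ))), S^4(Z)))
  step 6: S(add(add(mul(Z, SZ), mul(Z, mul(SZ, SZ))), S^4(Z)))
  step 7: S(add(add(Z, mul(Z, mul(SZ, SZ))), S^4(Z)))
  step 8: S(add(mul(Z, mul(SZ, SZ)), S^4(Z)))
  step 9: S(add(Z, S^4(Z)))
  step 10: S^5(Z)

Term B:
  start: add(add(mul(SSZ, Z), S^4(Z)), add(mul(SZ, Z), add(SSSZ, Z)))
  step 1: add(add(add(Z, mul(SZ, Z)), S^4(Z)), add(mul(SZ, Z), add(SSSZ, Z)))
  step 2: add(add(mul(SZ, Z), S^4(Z)), add(mul(SZ, Z), add(SSSZ, Z)))
  step 3: add(add(add(Z, mul(Z, Z)), S^4(Z)), add(mul(SZ, Z), add(SSSZ, Z)))
  step 4: add(add(mul(Z, Z), S^4(Z)), add(mul(SZ, Z), add(SSSZ, Z)))
  step 5: add(add(Z, S^4(Z)), add(mul(SZ, Z), add(SSSZ, Z)))
  step 6: add(S^4(Z), add(mul(SZ, Z), add(SSSZ, Z)))
  step 7: S(add(SSSZ, add(mul(SZ, Z), add(SSSZ, Z))))
  step 8: S(S(add(SSZ, add(mul(SZ, Z), add(SSSZ, Z)))))
  step 9: S(S(S(add(SZ, add(mul(SZ, Z), add(SSSZ, Z))))))
  step 10: S(S(S(S(add(Z, add(mul(SZ, Z), add(SSSZ, Z)))))))
  step 11: S(S(S(S(add(mul(SZ, Z), add(SSSZ, Z))))))
  step 12: S(S(S(S(add(add(Z, mul(Z, Z)), add(SSSZ, Z))))))
  step 13: S(S(S(S(add(mul(Z, Z), add(SSSZ, Z))))))
  step 14: S(S(S(S(add(Z, add(SSSZ, Z))))))
  step 15: S(S(S(S(add(SSSZ, Z)))))
  step 16: S(S(S(S(S(add(SSZ, Z))))))
  step 17: S(S(S(S(S(S(add(SZ, Z)))))))
  step 18: S(S(S(S(S(S(S(add(Z, Z))))))))
  step 19: S^7(Z)

Answer: DIFFERENT — A ⇓ S^5(Z), B ⇓ S^7(Z)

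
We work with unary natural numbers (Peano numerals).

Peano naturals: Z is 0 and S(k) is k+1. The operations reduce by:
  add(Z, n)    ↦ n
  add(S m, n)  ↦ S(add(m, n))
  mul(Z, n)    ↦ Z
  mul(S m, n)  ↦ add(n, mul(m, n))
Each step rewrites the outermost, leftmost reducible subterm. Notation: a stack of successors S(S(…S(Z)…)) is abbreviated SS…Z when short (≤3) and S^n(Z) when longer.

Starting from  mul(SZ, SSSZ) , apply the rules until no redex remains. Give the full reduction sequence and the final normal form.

Answer: normal form = SSSZ  (in 6 steps)

Reduction:
  start: mul(SZ, SSSZ)
  step 1: add(SSSZ, mul(Z, SSSZ))
  step 2: S(add(SSZ, mul(Z, SSSZ)))
  step 3: S(S(add(SZ, mul(Z, SSSZ))))
  step 4: S(S(S(add(Z, mul(Z, SSSZ)))))
  step 5: S(S(S(mul(Z, SSSZ))))
  step 6: SSSZ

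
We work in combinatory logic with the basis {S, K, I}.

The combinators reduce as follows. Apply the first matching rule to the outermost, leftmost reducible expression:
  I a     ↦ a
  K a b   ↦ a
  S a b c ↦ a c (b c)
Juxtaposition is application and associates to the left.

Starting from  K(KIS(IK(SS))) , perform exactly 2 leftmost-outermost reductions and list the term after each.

  start: K(KIS(IK(SS)))
  step 1: K(I(IK(SS)))
  step 2: K(IK(SS))

Answer: after 2 steps: K(IK(SS))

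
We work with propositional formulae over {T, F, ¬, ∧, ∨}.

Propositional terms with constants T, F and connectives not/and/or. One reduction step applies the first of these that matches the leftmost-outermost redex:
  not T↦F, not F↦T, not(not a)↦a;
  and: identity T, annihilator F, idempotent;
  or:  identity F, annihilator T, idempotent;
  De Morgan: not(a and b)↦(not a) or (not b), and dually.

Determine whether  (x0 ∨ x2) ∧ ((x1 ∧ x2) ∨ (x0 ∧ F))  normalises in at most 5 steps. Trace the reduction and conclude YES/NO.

  start: (x0 ∨ x2) ∧ ((x1 ∧ x2) ∨ (x0 ∧ F))
  →1  (x0 ∨ x2) ∧ ((x1 ∧ x2) ∨ F)
  →2  (x0 ∨ x2) ∧ (x1 ∧ x2)

Answer: YES — reaches normal form (x0 ∨ x2) ∧ (x1 ∧ x2) in 2 ≤ 5 steps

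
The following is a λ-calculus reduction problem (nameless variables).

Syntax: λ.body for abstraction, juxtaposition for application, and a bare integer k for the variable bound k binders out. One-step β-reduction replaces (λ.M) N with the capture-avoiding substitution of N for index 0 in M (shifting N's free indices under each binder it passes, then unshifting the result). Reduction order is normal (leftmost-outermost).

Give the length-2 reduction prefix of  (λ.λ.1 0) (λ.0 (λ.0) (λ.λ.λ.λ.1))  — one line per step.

Answer: after 2 steps: λ.0 (λ.0) (λ.λ.λ.λ.1)

Reduction:
  start: (λ.λ.1 0) (λ.0 (λ.0) (λ.λ.λ.λ.1))
  [1] λ.(λ.0 (λ.0) (λ.λ.λ.λ.1)) 0
  [2] λ.0 (λ.0) (λ.λ.λ.λ.1)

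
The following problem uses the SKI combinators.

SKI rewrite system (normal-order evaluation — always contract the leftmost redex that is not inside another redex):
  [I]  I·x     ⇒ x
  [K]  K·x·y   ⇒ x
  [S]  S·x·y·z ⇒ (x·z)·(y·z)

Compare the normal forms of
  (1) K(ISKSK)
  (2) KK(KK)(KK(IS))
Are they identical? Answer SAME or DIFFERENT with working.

Answer: SAME — A ⇓ KK, B ⇓ KK

Derivation:
Term A:
  start: K(ISKSK)
  step 1: K(SKSK)
  step 2: K(KK(SK))
  step 3: KK

Term B:
  start: KK(KK)(KK(IS))
  step 1: K(KK(IS))
  step 2: KK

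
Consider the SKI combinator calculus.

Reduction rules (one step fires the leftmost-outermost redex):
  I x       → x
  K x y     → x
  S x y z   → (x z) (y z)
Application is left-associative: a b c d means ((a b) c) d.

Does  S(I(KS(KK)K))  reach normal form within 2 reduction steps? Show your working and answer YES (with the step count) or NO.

  start: S(I(KS(KK)K))
  step 1: S(KS(KK)K)
  step 2: S(SK)

Answer: YES — reaches normal form S(SK) in 2 ≤ 2 steps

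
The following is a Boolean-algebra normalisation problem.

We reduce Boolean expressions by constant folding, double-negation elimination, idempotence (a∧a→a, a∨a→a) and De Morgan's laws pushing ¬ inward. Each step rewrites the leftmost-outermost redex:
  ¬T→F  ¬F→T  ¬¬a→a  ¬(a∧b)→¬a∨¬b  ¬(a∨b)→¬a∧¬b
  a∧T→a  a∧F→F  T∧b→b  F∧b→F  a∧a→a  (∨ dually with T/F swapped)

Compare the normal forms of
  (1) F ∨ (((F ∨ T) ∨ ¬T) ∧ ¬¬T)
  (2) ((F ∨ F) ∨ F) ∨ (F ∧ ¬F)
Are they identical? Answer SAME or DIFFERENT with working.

Answer: DIFFERENT — A ⇓ T, B ⇓ F

Reduction:
Term A:
  start: F ∨ (((F ∨ T) ∨ ¬T) ∧ ¬¬T)
  step 1: ((F ∨ T) ∨ ¬T) ∧ ¬¬T
  step 2: (T ∨ ¬T) ∧ ¬¬T
  step 3: T ∧ ¬¬T
  step 4: ¬¬T
  step 5: T

Term B:
  start: ((F ∨ F) ∨ F) ∨ (F ∧ ¬F)
  step 1: (F ∨ F) ∨ (F ∧ ¬F)
  step 2: F ∨ (F ∧ ¬F)
  step 3: F ∧ ¬F
  step 4: F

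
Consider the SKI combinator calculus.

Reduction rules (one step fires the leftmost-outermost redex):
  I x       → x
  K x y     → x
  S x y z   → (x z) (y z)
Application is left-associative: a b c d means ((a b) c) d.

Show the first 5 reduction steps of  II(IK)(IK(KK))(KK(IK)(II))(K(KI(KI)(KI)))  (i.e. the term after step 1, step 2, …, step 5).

  start: II(IK)(IK(KK))(KK(IK)(II))(K(KI(KI)(KI)))
  step 1: I(IK)(IK(KK))(KK(IK)(II))(K(KI(KI)(KI)))
  step 2: IK(IK(KK))(KK(IK)(II))(K(KI(KI)(KI)))
  step 3: K(IK(KK))(KK(IK)(II))(K(KI(KI)(KI)))
  step 4: IK(KK)(K(KI(KI)(KI)))
  step 5: K(KK)(K(KI(KI)(KI)))

Answer: after 5 steps: K(KK)(K(KI(KI)(KI)))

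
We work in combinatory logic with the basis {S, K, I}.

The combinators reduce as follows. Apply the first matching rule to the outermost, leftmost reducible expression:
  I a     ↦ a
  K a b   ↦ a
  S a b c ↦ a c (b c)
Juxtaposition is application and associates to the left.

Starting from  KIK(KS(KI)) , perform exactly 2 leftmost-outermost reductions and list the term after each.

  start: KIK(KS(KI))
  →1  I(KS(KI))
  →2  KS(KI)

Answer: after 2 steps: KS(KI)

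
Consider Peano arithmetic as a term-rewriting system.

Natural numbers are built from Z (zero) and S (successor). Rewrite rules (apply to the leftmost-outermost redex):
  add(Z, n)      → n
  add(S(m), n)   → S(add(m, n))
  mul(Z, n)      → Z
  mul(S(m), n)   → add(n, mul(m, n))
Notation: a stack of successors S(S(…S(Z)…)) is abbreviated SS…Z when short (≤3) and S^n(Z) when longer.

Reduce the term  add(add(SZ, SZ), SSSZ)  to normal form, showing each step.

  start: add(add(SZ, SZ), SSSZ)
  [1] add(S(add(Z, SZ)), SSSZ)
  [2] S(add(add(Z, SZ), SSSZ))
  [3] S(add(SZ, SSSZ))
  [4] S(S(add(Z, SSSZ)))
  [5] S^5(Z)

Answer: normal form = S^5(Z)  (in 5 steps)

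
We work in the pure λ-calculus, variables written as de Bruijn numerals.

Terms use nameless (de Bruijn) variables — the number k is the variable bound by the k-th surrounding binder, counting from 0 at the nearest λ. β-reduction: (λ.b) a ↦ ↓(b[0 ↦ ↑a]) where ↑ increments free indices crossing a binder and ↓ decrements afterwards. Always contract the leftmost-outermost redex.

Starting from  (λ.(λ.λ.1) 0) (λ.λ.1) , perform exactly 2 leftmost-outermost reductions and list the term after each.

Answer: after 2 steps: λ.λ.λ.1

Working:
  start: (λ.(λ.λ.1) 0) (λ.λ.1)
  →1  (λ.λ.1) (λ.λ.1)
  →2  λ.λ.λ.1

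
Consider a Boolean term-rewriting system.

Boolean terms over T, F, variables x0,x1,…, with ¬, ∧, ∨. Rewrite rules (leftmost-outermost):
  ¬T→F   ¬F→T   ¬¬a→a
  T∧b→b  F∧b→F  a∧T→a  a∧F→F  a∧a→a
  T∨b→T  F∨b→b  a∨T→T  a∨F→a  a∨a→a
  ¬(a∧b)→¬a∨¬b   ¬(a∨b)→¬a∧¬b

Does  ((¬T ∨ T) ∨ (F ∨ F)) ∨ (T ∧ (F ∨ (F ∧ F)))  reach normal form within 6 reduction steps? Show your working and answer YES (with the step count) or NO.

  start: ((¬T ∨ T) ∨ (F ∨ F)) ∨ (T ∧ (F ∨ (F ∧ F)))
  [1] (T ∨ (F ∨ F)) ∨ (T ∧ (F ∨ (F ∧ F)))
  [2] T ∨ (T ∧ (F ∨ (F ∧ F)))
  [3] T

Answer: YES — reaches normal form T in 3 ≤ 6 steps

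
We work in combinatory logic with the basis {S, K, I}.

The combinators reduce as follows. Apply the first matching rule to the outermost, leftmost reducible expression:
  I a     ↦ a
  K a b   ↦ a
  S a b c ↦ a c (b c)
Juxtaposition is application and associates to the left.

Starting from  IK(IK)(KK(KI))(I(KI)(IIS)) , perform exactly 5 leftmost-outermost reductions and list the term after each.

  start: IK(IK)(KK(KI))(I(KI)(IIS))
  →1  K(IK)(KK(KI))(I(KI)(IIS))
  →2  IK(I(KI)(IIS))
  →3  K(I(KI)(IIS))
  →4  K(KI(IIS))
  →5  KI

Answer: after 5 steps: KI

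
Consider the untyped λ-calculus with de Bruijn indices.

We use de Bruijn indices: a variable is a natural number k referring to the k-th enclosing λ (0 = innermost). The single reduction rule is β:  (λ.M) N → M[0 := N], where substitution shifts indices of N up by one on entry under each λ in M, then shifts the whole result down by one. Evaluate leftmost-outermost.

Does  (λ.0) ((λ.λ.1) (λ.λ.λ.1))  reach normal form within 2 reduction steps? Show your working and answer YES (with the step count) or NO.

  start: (λ.0) ((λ.λ.1) (λ.λ.λ.1))
  [1] (λ.λ.1) (λ.λ.λ.1)
  [2] λ.λ.λ.λ.1

Answer: YES — reaches normal form λ.λ.λ.λ.1 in 2 ≤ 2 steps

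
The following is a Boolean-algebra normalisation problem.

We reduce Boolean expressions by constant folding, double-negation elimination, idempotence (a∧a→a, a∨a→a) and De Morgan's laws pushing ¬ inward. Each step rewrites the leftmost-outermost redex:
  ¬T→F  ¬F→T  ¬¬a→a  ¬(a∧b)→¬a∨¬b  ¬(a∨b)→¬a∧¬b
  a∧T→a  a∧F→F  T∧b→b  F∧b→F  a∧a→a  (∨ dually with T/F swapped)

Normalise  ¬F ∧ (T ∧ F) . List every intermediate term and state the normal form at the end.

Answer: normal form = F  (in 3 steps)

Reduction:
  start: ¬F ∧ (T ∧ F)
  step 1: T ∧ (T ∧ F)
  step 2: T ∧ F
  step 3: F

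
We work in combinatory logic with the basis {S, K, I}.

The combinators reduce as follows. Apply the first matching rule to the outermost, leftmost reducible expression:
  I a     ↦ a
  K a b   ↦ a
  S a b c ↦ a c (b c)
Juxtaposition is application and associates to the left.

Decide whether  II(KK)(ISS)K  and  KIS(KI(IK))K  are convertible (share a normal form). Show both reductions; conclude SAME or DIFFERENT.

Term A:
  start: II(KK)(ISS)K
  →1  I(KK)(ISS)K
  →2  KK(ISS)K
  →3  KK

Term B:
  start: KIS(KI(IK))K
  →1  I(KI(IK))K
  →2  KI(IK)K
  →3  IK
  →4  K

Answer: DIFFERENT — A ⇓ KK, B ⇓ K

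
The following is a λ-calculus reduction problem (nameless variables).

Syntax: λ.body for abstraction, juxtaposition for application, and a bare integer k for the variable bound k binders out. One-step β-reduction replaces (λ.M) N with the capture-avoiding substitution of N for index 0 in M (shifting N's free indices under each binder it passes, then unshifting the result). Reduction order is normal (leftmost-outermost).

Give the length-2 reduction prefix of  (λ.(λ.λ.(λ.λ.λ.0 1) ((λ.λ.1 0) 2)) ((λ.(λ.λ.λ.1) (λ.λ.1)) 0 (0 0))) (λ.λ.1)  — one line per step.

Answer: after 2 steps: λ.(λ.λ.λ.0 1) ((λ.λ.1 0) (λ.λ.1))

Reduction:
  start: (λ.(λ.λ.(λ.λ.λ.0 1) ((λ.λ.1 0) 2)) ((λ.(λ.λ.λ.1) (λ.λ.1)) 0 (0 0))) (λ.λ.1)
  →1  (λ.λ.(λ.λ.λ.0 1) ((λ.λ.1 0) (λ.λ.1))) ((λ.(λ.λ.λ.1) (λ.λ.1)) (λ.λ.1) ((λ.λ.1) (λ.λ.1)))
  →2  λ.(λ.λ.λ.0 1) ((λ.λ.1 0) (λ.λ.1))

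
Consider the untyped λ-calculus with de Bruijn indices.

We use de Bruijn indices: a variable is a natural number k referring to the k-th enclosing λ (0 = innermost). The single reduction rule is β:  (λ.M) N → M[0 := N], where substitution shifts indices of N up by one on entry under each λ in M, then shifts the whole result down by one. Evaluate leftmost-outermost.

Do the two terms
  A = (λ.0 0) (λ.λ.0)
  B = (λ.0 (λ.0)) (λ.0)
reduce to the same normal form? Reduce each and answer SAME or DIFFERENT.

Term A:
  start: (λ.0 0) (λ.λ.0)
  →1  (λ.λ.0) (λ.λ.0)
  →2  λ.0

Term B:
  start: (λ.0 (λ.0)) (λ.0)
  →1  (λ.0) (λ.0)
  →2  λ.0

Answer: SAME — A ⇓ λ.0, B ⇓ λ.0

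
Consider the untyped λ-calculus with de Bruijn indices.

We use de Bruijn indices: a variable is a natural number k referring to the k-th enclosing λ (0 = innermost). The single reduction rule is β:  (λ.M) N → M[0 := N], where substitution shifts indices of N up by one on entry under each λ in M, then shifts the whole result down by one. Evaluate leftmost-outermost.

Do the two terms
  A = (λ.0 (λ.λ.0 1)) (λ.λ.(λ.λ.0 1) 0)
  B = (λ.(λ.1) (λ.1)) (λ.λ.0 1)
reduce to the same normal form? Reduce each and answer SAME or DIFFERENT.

Answer: SAME — A ⇓ λ.λ.0 1, B ⇓ λ.λ.0 1

Derivation:
Term A:
  start: (λ.0 (λ.λ.0 1)) (λ.λ.(λ.λ.0 1) 0)
  step 1: (λ.λ.(λ.λ.0 1) 0) (λ.λ.0 1)
  step 2: λ.(λ.λ.0 1) 0
  step 3: λ.λ.0 1

Term B:
  start: (λ.(λ.1) (λ.1)) (λ.λ.0 1)
  step 1: (λ.λ.λ.0 1) (λ.λ.λ.0 1)
  step 2: λ.λ.0 1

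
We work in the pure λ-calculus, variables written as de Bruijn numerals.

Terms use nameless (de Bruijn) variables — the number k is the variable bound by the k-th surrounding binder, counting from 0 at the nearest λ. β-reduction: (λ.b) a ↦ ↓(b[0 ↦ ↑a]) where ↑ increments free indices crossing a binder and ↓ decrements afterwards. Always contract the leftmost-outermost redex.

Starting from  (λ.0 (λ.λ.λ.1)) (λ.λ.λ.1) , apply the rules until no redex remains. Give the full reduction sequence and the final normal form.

  start: (λ.0 (λ.λ.λ.1)) (λ.λ.λ.1)
  step 1: (λ.λ.λ.1) (λ.λ.λ.1)
  step 2: λ.λ.1

Answer: normal form = λ.λ.1  (in 2 steps)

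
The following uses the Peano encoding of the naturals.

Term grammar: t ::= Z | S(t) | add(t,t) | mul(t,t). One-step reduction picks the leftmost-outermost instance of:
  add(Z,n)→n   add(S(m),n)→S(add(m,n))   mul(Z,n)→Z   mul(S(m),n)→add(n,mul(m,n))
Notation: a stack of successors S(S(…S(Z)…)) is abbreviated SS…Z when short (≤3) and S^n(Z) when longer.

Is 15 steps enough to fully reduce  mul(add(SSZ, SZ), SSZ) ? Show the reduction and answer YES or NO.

  start: mul(add(SSZ, SZ), SSZ)
  →1  mul(S(add(SZ, SZ)), SSZ)
  →2  add(SSZ, mul(add(SZ, SZ), SSZ))
  →3  S(add(SZ, mul(add(SZ, SZ), SSZ)))
  →4  S(S(add(Z, mul(add(SZ, SZ), SSZ))))
  →5  S(S(mul(add(SZ, SZ), SSZ)))
  →6  S(S(mul(S(add(Z, SZ)), SSZ)))
  →7  S(S(add(SSZ, mul(add(Z, SZ), SSZ))))
  →8  S(S(S(add(SZ, mul(add(Z, SZ), SSZ)))))
  →9  S(S(S(S(add(Z, mul(add(Z, SZ), SSZ))))))
  →10  S(S(S(S(mul(add(Z, SZ), SSZ)))))
  →11  S(S(S(S(mul(SZ, SSZ)))))
  →12  S(S(S(S(add(SSZ, mul(Z, SSZ))))))
  →13  S(S(S(S(S(add(SZ, mul(Z, SSZ)))))))
  →14  S(S(S(S(S(S(add(Z, mul(Z, SSZ))))))))
  →15  S(S(S(S(S(S(mul(Z, SSZ)))))))

Answer: NO — after 15 steps the term is S(S(S(S(S(S(mul(Z, SSZ))))))), not yet normal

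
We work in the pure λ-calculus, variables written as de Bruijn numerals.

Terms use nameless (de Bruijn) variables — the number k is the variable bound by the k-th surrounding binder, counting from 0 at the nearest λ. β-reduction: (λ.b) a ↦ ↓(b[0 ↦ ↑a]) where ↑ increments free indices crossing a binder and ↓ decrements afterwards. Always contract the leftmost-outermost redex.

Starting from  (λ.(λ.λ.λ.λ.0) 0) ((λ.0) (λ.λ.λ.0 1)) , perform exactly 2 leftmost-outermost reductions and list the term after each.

Answer: after 2 steps: λ.λ.λ.0

Working:
  start: (λ.(λ.λ.λ.λ.0) 0) ((λ.0) (λ.λ.λ.0 1))
  →1  (λ.λ.λ.λ.0) ((λ.0) (λ.λ.λ.0 1))
  →2  λ.λ.λ.0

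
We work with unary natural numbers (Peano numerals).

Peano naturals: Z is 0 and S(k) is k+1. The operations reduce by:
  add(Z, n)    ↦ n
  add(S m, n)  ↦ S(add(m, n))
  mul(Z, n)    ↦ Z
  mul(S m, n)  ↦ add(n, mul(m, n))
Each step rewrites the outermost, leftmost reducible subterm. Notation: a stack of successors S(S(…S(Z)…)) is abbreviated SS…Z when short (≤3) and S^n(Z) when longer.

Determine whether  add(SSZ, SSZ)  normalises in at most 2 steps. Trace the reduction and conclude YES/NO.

Answer: NO — after 2 steps the term is S(S(add(Z, SSZ))), not yet normal

Reduction:
  start: add(SSZ, SSZ)
  step 1: S(add(SZ, SSZ))
  step 2: S(S(add(Z, SSZ)))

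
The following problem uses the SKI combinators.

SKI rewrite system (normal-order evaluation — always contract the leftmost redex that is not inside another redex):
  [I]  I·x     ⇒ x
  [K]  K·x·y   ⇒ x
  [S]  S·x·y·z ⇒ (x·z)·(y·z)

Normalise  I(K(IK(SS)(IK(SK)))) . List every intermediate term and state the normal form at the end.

Answer: normal form = K(SS)  (in 3 steps)

Derivation:
  start: I(K(IK(SS)(IK(SK))))
  [1] K(IK(SS)(IK(SK)))
  [2] K(K(SS)(IK(SK)))
  [3] K(SS)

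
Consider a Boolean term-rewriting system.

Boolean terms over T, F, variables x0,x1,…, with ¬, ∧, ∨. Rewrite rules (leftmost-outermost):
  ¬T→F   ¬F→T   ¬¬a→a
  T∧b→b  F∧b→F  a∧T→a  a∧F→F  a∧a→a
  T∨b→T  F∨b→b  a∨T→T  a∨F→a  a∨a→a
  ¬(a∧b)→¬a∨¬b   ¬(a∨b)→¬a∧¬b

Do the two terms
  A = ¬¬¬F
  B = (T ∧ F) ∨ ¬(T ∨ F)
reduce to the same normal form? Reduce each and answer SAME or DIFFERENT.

Term A:
  start: ¬¬¬F
  step 1: ¬F
  step 2: T

Term B:
  start: (T ∧ F) ∨ ¬(T ∨ F)
  step 1: F ∨ ¬(T ∨ F)
  step 2: ¬(T ∨ F)
  step 3: ¬T ∧ ¬F
  step 4: F ∧ ¬F
  step 5: F

Answer: DIFFERENT — A ⇓ T, B ⇓ F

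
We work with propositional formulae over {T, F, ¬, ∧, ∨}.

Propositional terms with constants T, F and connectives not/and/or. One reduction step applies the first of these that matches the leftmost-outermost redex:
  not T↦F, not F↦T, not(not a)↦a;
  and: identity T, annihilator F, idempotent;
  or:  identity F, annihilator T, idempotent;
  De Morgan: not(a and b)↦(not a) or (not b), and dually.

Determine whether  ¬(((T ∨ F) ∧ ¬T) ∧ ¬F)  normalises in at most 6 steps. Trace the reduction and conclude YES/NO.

  start: ¬(((T ∨ F) ∧ ¬T) ∧ ¬F)
  [1] ¬((T ∨ F) ∧ ¬T) ∨ ¬¬F
  [2] (¬(T ∨ F) ∨ ¬¬T) ∨ ¬¬F
  [3] ((¬T ∧ ¬F) ∨ ¬¬T) ∨ ¬¬F
  [4] ((F ∧ ¬F) ∨ ¬¬T) ∨ ¬¬F
  [5] (F ∨ ¬¬T) ∨ ¬¬F
  [6] ¬¬T ∨ ¬¬F

Answer: NO — after 6 steps the term is ¬¬T ∨ ¬¬F, not yet normal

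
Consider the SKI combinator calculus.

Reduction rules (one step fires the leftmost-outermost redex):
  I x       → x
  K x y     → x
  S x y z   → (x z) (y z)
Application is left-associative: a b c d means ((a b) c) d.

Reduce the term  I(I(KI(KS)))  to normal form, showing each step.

  start: I(I(KI(KS)))
  [1] I(KI(KS))
  [2] KI(KS)
  [3] I

Answer: normal form = I  (in 3 steps)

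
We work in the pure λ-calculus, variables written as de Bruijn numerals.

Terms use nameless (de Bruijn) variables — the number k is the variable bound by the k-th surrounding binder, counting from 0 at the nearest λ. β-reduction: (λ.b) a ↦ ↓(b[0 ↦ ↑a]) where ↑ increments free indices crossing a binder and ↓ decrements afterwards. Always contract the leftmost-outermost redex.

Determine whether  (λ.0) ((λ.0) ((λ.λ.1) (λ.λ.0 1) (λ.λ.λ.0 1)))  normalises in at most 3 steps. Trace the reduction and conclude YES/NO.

  start: (λ.0) ((λ.0) ((λ.λ.1) (λ.λ.0 1) (λ.λ.λ.0 1)))
  step 1: (λ.0) ((λ.λ.1) (λ.λ.0 1) (λ.λ.λ.0 1))
  step 2: (λ.λ.1) (λ.λ.0 1) (λ.λ.λ.0 1)
  step 3: (λ.λ.λ.0 1) (λ.λ.λ.0 1)

Answer: NO — after 3 steps the term is (λ.λ.λ.0 1) (λ.λ.λ.0 1), not yet normal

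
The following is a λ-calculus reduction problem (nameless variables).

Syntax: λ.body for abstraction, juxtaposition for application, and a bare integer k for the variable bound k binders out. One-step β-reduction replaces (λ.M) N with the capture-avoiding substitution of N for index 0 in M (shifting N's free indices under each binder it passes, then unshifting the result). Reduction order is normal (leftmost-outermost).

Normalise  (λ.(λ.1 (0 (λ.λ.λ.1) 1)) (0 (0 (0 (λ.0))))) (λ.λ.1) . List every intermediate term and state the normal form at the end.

  start: (λ.(λ.1 (0 (λ.λ.λ.1) 1)) (0 (0 (0 (λ.0))))) (λ.λ.1)
  →1  (λ.(λ.λ.1) (0 (λ.λ.λ.1) (λ.λ.1))) ((λ.λ.1) ((λ.λ.1) ((λ.λ.1) (λ.0))))
  →2  (λ.λ.1) ((λ.λ.1) ((λ.λ.1) ((λ.λ.1) (λ.0))) (λ.λ.λ.1) (λ.λ.1))
  →3  λ.(λ.λ.1) ((λ.λ.1) ((λ.λ.1) (λ.0))) (λ.λ.λ.1) (λ.λ.1)
  →4  λ.(λ.(λ.λ.1) ((λ.λ.1) (λ.0))) (λ.λ.λ.1) (λ.λ.1)
  →5  λ.(λ.λ.1) ((λ.λ.1) (λ.0)) (λ.λ.1)
  →6  λ.(λ.(λ.λ.1) (λ.0)) (λ.λ.1)
  →7  λ.(λ.λ.1) (λ.0)
  →8  λ.λ.λ.0

Answer: normal form = λ.λ.λ.0  (in 8 steps)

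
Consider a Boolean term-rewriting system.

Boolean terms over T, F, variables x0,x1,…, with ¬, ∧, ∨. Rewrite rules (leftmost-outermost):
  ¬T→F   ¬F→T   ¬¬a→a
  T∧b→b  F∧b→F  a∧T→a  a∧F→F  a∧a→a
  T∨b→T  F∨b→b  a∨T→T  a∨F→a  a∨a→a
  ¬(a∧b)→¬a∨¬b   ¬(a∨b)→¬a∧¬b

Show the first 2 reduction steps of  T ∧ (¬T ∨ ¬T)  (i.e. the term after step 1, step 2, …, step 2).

  start: T ∧ (¬T ∨ ¬T)
  →1  ¬T ∨ ¬T
  →2  ¬T

Answer: after 2 steps: ¬T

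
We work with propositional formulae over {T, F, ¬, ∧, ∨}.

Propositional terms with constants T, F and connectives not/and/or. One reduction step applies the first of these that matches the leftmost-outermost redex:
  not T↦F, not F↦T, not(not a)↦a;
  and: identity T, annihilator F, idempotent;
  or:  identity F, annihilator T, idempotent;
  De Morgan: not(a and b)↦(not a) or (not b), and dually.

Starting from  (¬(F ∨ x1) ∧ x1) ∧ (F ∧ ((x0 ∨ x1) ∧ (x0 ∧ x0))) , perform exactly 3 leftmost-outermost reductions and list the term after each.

Answer: after 3 steps: (¬x1 ∧ x1) ∧ (F ∧ ((x0 ∨ x1) ∧ (x0 ∧ x0)))

Reduction:
  start: (¬(F ∨ x1) ∧ x1) ∧ (F ∧ ((x0 ∨ x1) ∧ (x0 ∧ x0)))
  →1  ((¬F ∧ ¬x1) ∧ x1) ∧ (F ∧ ((x0 ∨ x1) ∧ (x0 ∧ x0)))
  →2  ((T ∧ ¬x1) ∧ x1) ∧ (F ∧ ((x0 ∨ x1) ∧ (x0 ∧ x0)))
  →3  (¬x1 ∧ x1) ∧ (F ∧ ((x0 ∨ x1) ∧ (x0 ∧ x0)))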